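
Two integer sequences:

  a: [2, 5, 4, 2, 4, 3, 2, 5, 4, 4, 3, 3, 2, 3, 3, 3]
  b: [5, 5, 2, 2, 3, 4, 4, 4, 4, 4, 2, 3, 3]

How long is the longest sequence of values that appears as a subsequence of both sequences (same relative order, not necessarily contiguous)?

8

Taking 2 [1,4], 4 [3,7], 4 [5,8], 4 [9,9], 4 [10,10], 2 [13,11], 3 [15,12], 3 [16,13] gives a common subsequence of length 8. dp[16][13] = 8 confirms this is the maximum.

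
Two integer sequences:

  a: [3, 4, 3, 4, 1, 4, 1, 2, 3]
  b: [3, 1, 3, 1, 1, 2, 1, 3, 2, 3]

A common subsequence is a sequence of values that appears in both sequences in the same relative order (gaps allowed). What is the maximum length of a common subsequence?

Pick 3 (a #1, b #1) → 3 (a #3, b #3) → 1 (a #5, b #5) → 1 (a #7, b #7) → 2 (a #8, b #9) → 3 (a #9, b #10); all 6 values appear in both, in order. Since dp[9][10] = 6, nothing longer is possible.

6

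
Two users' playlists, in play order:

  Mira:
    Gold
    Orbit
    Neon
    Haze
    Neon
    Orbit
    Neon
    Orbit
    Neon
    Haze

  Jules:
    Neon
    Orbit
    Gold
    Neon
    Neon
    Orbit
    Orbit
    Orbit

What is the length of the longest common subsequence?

Pick Gold [1,3], then Neon [3,4], then Neon [5,5], then Orbit [6,7], then Orbit [8,8]; all 5 songs appear in both, in order. Since dp[10][8] = 5, nothing longer is possible.

5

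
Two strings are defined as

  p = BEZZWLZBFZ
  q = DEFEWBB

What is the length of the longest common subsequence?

Let dp[i][j] be the LCS length of the first i characters of p and the first j characters of q. dp[i][j] = dp[i-1][j-1]+1 when the i-th and j-th characters match, else max(dp[i-1][j], dp[i][j-1]).
    ·  D  E  F  E  W  B  B
 ·  0  0  0  0  0  0  0  0
 B  0  0  0  0  0  0  1  1
 E  0  0  1  1  1  1  1  1
 Z  0  0  1  1  1  1  1  1
 Z  0  0  1  1  1  1  1  1
 W  0  0  1  1  1  2  2  2
 L  0  0  1  1  1  2  2  2
 Z  0  0  1  1  1  2  2  2
 B  0  0  1  1  1  2  3  3
 F  0  0  1  2  2  2  3  3
 Z  0  0  1  2  2  2  3  3
dp[10][7] = 3. One LCS (by backtracking along matches): EWB.

3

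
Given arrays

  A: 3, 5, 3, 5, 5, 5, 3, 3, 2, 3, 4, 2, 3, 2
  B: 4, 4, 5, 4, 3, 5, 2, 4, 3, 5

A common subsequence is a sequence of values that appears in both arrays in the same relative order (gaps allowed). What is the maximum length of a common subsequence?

Let dp[i][j] be the LCS length of the first i values of A and the first j values of B. dp[i][j] = dp[i-1][j-1]+1 when the i-th and j-th values match, else max(dp[i-1][j], dp[i][j-1]).
    ·  4  4  5  4  3  5  2  4  3  5
 ·  0  0  0  0  0  0  0  0  0  0  0
 3  0  0  0  0  0  1  1  1  1  1  1
 5  0  0  0  1  1  1  2  2  2  2  2
 3  0  0  0  1  1  2  2  2  2  3  3
 5  0  0  0  1  1  2  3  3  3  3  4
 5  0  0  0  1  1  2  3  3  3  3  4
 5  0  0  0  1  1  2  3  3  3  3  4
 3  0  0  0  1  1  2  3  3  3  4  4
 3  0  0  0  1  1  2  3  3  3  4  4
 2  0  0  0  1  1  2  3  4  4  4  4
 3  0  0  0  1  1  2  3  4  4  5  5
 4  0  1  1  1  2  2  3  4  5  5  5
 2  0  1  1  1  2  2  3  4  5  5  5
 3  0  1  1  1  2  3  3  4  5  6  6
 2  0  1  1  1  2  3  3  4  5  6  6
dp[14][10] = 6. One LCS (by backtracking along matches): 5, 3, 5, 2, 4, 3.

6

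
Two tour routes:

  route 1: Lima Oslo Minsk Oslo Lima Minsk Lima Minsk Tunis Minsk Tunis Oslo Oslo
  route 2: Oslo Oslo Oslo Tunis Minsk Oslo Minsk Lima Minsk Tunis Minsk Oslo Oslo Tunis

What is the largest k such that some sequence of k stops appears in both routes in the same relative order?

10

Taking Oslo (route 1 #2, route 2 #3) → Minsk (route 1 #3, route 2 #5) → Oslo (route 1 #4, route 2 #6) → Minsk (route 1 #6, route 2 #7) → Lima (route 1 #7, route 2 #8) → Minsk (route 1 #8, route 2 #9) → Tunis (route 1 #9, route 2 #10) → Minsk (route 1 #10, route 2 #11) → Oslo (route 1 #12, route 2 #12) → Oslo (route 1 #13, route 2 #13) gives a common subsequence of length 10, and the DP table's final entry dp[13][14] is also 10, so no common subsequence is longer.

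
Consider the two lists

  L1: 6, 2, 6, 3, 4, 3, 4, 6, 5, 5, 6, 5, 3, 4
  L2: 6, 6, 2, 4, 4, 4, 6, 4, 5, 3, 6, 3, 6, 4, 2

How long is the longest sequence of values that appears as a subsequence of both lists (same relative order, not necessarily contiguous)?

Taking 6 [1,2] → 2 [2,3] → 4 [5,5] → 4 [7,6] → 6 [8,7] → 5 [9,9] → 6 [11,11] → 3 [13,12] → 4 [14,14] gives a common subsequence of length 9, and the DP table's final entry dp[14][15] is also 9, so no common subsequence is longer.

9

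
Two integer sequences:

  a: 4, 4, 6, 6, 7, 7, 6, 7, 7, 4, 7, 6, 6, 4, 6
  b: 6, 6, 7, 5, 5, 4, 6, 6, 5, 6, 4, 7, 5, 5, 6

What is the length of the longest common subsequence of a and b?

8

One common subsequence of length 8: 6 at a[3]=b[1]; then 6 at a[4]=b[2]; then 7 at a[5]=b[3]; then 6 at a[7]=b[7]; then 6 at a[12]=b[8]; then 6 at a[13]=b[10]; then 4 at a[14]=b[11]; then 6 at a[15]=b[15], and the DP table's final entry dp[15][15] is also 8, so no common subsequence is longer.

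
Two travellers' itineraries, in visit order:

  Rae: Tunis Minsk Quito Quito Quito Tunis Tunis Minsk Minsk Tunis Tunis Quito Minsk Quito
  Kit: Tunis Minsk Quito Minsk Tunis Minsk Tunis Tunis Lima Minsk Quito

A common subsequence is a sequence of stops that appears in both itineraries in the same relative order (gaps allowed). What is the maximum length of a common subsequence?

One common subsequence of length 9: Tunis at Rae[1]=Kit[1], then Minsk at Rae[2]=Kit[2], then Quito at Rae[3]=Kit[3], then Tunis at Rae[7]=Kit[5], then Minsk at Rae[9]=Kit[6], then Tunis at Rae[10]=Kit[7], then Tunis at Rae[11]=Kit[8], then Minsk at Rae[13]=Kit[10], then Quito at Rae[14]=Kit[11]. Since dp[14][11] = 9, nothing longer is possible.

9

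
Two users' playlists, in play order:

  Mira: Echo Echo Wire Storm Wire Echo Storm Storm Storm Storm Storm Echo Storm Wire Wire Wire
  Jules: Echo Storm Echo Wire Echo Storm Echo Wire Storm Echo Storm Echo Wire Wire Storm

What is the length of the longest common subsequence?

10

Pick Echo (Mira #1, Jules #1), then Echo (Mira #2, Jules #3), then Wire (Mira #3, Jules #4), then Storm (Mira #4, Jules #6), then Wire (Mira #5, Jules #8), then Echo (Mira #6, Jules #10), then Storm (Mira #11, Jules #11), then Echo (Mira #12, Jules #12), then Wire (Mira #14, Jules #13), then Wire (Mira #15, Jules #14); all 10 songs appear in both, in order, and the DP table's final entry dp[16][15] is also 10, so no common subsequence is longer.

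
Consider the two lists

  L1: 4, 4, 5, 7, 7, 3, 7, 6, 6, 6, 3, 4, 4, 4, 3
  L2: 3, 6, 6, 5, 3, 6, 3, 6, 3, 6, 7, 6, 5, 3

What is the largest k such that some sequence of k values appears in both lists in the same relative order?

6

Taking 5 (L1 #3, L2 #4); then 3 (L1 #6, L2 #7); then 6 (L1 #8, L2 #8); then 6 (L1 #9, L2 #10); then 6 (L1 #10, L2 #12); then 3 (L1 #15, L2 #14) gives a common subsequence of length 6, and the DP table's final entry dp[15][14] is also 6, so no common subsequence is longer.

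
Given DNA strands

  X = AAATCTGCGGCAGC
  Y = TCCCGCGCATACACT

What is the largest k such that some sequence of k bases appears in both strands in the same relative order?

8

Taking T [4,1], C [5,4], G [7,5], C [8,6], G [9,7], C [11,12], A [12,13], C [14,14] gives a common subsequence of length 8. The LCS DP gives dp[14][15] = 8, so this is optimal.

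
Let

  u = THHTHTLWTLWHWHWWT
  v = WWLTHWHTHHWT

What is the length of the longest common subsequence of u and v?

8

One common subsequence of length 8: T (u #1, v #4); then H (u #2, v #5); then H (u #5, v #7); then T (u #9, v #8); then H (u #12, v #9); then H (u #14, v #10); then W (u #16, v #11); then T (u #17, v #12). Since dp[17][12] = 8, nothing longer is possible.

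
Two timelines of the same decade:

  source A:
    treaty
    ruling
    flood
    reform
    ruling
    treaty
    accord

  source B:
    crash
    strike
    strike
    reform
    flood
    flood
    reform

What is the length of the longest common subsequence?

One common subsequence of length 2: flood at source A[3]=source B[6], reform at source A[4]=source B[7], and the DP table's final entry dp[7][7] is also 2, so no common subsequence is longer.

2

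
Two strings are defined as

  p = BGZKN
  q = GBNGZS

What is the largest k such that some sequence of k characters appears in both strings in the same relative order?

3

One common subsequence of length 3: B at p[1]=q[2]; then G at p[2]=q[4]; then Z at p[3]=q[5], and the DP table's final entry dp[5][6] is also 3, so no common subsequence is longer.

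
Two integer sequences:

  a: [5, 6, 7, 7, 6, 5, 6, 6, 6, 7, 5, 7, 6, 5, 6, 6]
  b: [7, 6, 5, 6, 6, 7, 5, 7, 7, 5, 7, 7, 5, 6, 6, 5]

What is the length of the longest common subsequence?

Match 7 (a #4, b #1) → 6 (a #5, b #2) → 5 (a #6, b #3) → 6 (a #7, b #4) → 6 (a #8, b #5) → 7 (a #10, b #9) → 5 (a #11, b #10) → 7 (a #12, b #12) → 5 (a #14, b #13) → 6 (a #15, b #14) → 6 (a #16, b #15) — 11 values in the same relative order in both. dp[16][16] = 11 confirms this is the maximum.

11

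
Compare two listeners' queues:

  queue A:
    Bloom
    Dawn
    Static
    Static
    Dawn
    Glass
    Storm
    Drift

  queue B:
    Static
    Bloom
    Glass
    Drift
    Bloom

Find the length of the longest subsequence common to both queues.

Match Bloom (queue A #1, queue B #2); then Glass (queue A #6, queue B #3); then Drift (queue A #8, queue B #4) — 3 songs in the same relative order in both. dp[8][5] = 3 confirms this is the maximum.

3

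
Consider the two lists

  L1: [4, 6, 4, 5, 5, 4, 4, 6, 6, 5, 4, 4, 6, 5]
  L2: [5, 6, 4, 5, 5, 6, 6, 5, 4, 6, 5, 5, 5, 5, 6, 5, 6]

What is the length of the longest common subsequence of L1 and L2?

10

Pick 6 (L1 #2, L2 #2), then 4 (L1 #3, L2 #3), then 5 (L1 #4, L2 #4), then 5 (L1 #5, L2 #5), then 6 (L1 #8, L2 #6), then 6 (L1 #9, L2 #7), then 5 (L1 #10, L2 #8), then 4 (L1 #11, L2 #9), then 6 (L1 #13, L2 #15), then 5 (L1 #14, L2 #16); all 10 values appear in both, in order, and the DP table's final entry dp[14][17] is also 10, so no common subsequence is longer.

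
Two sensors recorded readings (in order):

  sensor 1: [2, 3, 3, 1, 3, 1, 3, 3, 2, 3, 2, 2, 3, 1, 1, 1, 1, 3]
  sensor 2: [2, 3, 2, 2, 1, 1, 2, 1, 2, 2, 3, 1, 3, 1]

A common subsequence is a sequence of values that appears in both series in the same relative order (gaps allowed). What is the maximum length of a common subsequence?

One common subsequence of length 10: 2 [1,1]; then 3 [2,2]; then 1 [4,5]; then 1 [6,6]; then 2 [9,7]; then 2 [11,9]; then 2 [12,10]; then 3 [13,11]; then 1 [14,12]; then 1 [17,14]. dp[18][14] = 10 confirms this is the maximum.

10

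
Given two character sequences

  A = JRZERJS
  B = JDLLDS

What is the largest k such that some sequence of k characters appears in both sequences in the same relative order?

One common subsequence of length 2: J (A #1, B #1), S (A #7, B #6), and the DP table's final entry dp[7][6] is also 2, so no common subsequence is longer.

2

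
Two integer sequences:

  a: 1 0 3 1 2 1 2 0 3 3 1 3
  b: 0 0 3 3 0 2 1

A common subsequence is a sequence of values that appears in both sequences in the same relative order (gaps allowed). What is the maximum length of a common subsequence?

5

Pick 0 at a[2]=b[1]; then 0 at a[8]=b[2]; then 3 at a[9]=b[3]; then 3 at a[10]=b[4]; then 1 at a[11]=b[7]; all 5 values appear in both, in order, and the DP table's final entry dp[12][7] is also 5, so no common subsequence is longer.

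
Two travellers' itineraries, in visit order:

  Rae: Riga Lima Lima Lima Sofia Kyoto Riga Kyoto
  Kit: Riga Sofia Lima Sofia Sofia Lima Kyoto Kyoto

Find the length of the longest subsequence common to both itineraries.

Taking Riga (Rae #1, Kit #1), then Lima (Rae #2, Kit #3), then Lima (Rae #4, Kit #6), then Kyoto (Rae #6, Kit #7), then Kyoto (Rae #8, Kit #8) gives a common subsequence of length 5. Since dp[8][8] = 5, nothing longer is possible.

5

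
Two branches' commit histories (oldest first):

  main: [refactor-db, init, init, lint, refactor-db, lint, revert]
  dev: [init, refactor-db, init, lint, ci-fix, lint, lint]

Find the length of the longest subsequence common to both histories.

4

One common subsequence of length 4: refactor-db [1,2], then init [2,3], then lint [4,6], then lint [6,7]. Since dp[7][7] = 4, nothing longer is possible.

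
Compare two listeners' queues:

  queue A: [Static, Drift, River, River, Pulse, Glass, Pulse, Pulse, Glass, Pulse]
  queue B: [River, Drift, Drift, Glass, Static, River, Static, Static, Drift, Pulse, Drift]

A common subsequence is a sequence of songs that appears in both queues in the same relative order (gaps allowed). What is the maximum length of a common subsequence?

Match Static [1,8], Drift [2,9], Pulse [5,10] — 3 songs in the same relative order in both. Since dp[10][11] = 3, nothing longer is possible.

3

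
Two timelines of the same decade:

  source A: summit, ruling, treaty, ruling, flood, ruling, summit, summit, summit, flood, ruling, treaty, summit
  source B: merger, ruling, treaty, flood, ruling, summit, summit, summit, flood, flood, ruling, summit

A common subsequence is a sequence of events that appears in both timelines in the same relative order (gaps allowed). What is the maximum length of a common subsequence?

10

Taking ruling [2,2] → treaty [3,3] → flood [5,4] → ruling [6,5] → summit [7,6] → summit [8,7] → summit [9,8] → flood [10,10] → ruling [11,11] → summit [13,12] gives a common subsequence of length 10, and the DP table's final entry dp[13][12] is also 10, so no common subsequence is longer.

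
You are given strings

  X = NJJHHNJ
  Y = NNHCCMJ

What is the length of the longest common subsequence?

3

Let dp[i][j] be the LCS length of the first i characters of X and the first j characters of Y. dp[i][j] = dp[i-1][j-1]+1 when the i-th and j-th characters match, else max(dp[i-1][j], dp[i][j-1]).
    ·  N  N  H  C  C  M  J
 ·  0  0  0  0  0  0  0  0
 N  0  1  1  1  1  1  1  1
 J  0  1  1  1  1  1  1  2
 J  0  1  1  1  1  1  1  2
 H  0  1  1  2  2  2  2  2
 H  0  1  1  2  2  2  2  2
 N  0  1  2  2  2  2  2  2
 J  0  1  2  2  2  2  2  3
dp[7][7] = 3. One LCS (by backtracking along matches): NHJ.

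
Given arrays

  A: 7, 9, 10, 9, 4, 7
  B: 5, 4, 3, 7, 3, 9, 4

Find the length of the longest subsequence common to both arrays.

One common subsequence of length 3: 7 (A #1, B #4); then 9 (A #4, B #6); then 4 (A #5, B #7). The LCS DP gives dp[6][7] = 3, so this is optimal.

3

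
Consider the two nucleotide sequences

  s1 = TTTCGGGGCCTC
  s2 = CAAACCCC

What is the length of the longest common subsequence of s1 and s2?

4

Pick C at s1[4]=s2[5]; then C at s1[9]=s2[6]; then C at s1[10]=s2[7]; then C at s1[12]=s2[8]; all 4 bases appear in both, in order. The LCS DP gives dp[12][8] = 4, so this is optimal.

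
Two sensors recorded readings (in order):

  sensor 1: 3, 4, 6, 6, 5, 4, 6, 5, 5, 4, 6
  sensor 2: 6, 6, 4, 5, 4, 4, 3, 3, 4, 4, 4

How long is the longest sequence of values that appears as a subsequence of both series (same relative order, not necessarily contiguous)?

5

Let dp[i][j] be the LCS length of the first i values of sensor 1 and the first j values of sensor 2. dp[i][j] = dp[i-1][j-1]+1 when the i-th and j-th values match, else max(dp[i-1][j], dp[i][j-1]).
    ·  6  6  4  5  4  4  3  3  4  4  4
 ·  0  0  0  0  0  0  0  0  0  0  0  0
 3  0  0  0  0  0  0  0  1  1  1  1  1
 4  0  0  0  1  1  1  1  1  1  2  2  2
 6  0  1  1  1  1  1  1  1  1  2  2  2
 6  0  1  2  2  2  2  2  2  2  2  2  2
 5  0  1  2  2  3  3  3  3  3  3  3  3
 4  0  1  2  3  3  4  4  4  4  4  4  4
 6  0  1  2  3  3  4  4  4  4  4  4  4
 5  0  1  2  3  4  4  4  4  4  4  4  4
 5  0  1  2  3  4  4  4  4  4  4  4  4
 4  0  1  2  3  4  5  5  5  5  5  5  5
 6  0  1  2  3  4  5  5  5  5  5  5  5
dp[11][11] = 5. One LCS (by backtracking along matches): 6, 6, 5, 4, 4.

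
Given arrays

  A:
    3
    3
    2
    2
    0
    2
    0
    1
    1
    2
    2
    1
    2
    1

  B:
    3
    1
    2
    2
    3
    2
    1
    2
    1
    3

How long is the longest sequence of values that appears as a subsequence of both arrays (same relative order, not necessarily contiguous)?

7

Match 3 [1,1], then 2 [3,3], then 2 [4,4], then 2 [6,6], then 1 [9,7], then 2 [11,8], then 1 [12,9] — 7 values in the same relative order in both. The LCS DP gives dp[14][10] = 7, so this is optimal.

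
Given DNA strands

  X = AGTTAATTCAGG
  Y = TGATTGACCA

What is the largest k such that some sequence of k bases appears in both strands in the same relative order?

6

Taking A (X #1, Y #3), T (X #3, Y #4), T (X #4, Y #5), A (X #5, Y #7), C (X #9, Y #9), A (X #10, Y #10) gives a common subsequence of length 6. Since dp[12][10] = 6, nothing longer is possible.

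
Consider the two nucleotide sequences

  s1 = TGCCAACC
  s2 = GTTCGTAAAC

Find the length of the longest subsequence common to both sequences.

5

Let dp[i][j] be the LCS length of the first i bases of s1 and the first j bases of s2. dp[i][j] = dp[i-1][j-1]+1 when the i-th and j-th bases match, else max(dp[i-1][j], dp[i][j-1]).
    ·  G  T  T  C  G  T  A  A  A  C
 ·  0  0  0  0  0  0  0  0  0  0  0
 T  0  0  1  1  1  1  1  1  1  1  1
 G  0  1  1  1  1  2  2  2  2  2  2
 C  0  1  1  1  2  2  2  2  2  2  3
 C  0  1  1  1  2  2  2  2  2  2  3
 A  0  1  1  1  2  2  2  3  3  3  3
 A  0  1  1  1  2  2  2  3  4  4  4
 C  0  1  1  1  2  2  2  3  4  4  5
 C  0  1  1  1  2  2  2  3  4  4  5
dp[8][10] = 5. One LCS (by backtracking along matches): TGAAC.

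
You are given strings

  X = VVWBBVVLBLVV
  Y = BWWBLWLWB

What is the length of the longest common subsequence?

Pick W [3,3]; then B [4,4]; then L [8,7]; then B [9,9]; all 4 characters appear in both, in order. Since dp[12][9] = 4, nothing longer is possible.

4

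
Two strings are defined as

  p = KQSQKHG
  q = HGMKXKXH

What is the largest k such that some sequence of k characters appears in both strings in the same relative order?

3

Let dp[i][j] be the LCS length of the first i characters of p and the first j characters of q. dp[i][j] = dp[i-1][j-1]+1 when the i-th and j-th characters match, else max(dp[i-1][j], dp[i][j-1]).
    ·  H  G  M  K  X  K  X  H
 ·  0  0  0  0  0  0  0  0  0
 K  0  0  0  0  1  1  1  1  1
 Q  0  0  0  0  1  1  1  1  1
 S  0  0  0  0  1  1  1  1  1
 Q  0  0  0  0  1  1  1  1  1
 K  0  0  0  0  1  1  2  2  2
 H  0  1  1  1  1  1  2  2  3
 G  0  1  2  2  2  2  2  2  3
dp[7][8] = 3. One LCS (by backtracking along matches): KKH.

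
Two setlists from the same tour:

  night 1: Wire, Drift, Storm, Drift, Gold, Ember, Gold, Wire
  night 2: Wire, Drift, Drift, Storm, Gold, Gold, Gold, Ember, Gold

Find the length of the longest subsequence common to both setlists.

6

Match Wire (night 1 #1, night 2 #1) → Drift (night 1 #2, night 2 #3) → Storm (night 1 #3, night 2 #4) → Gold (night 1 #5, night 2 #7) → Ember (night 1 #6, night 2 #8) → Gold (night 1 #7, night 2 #9) — 6 songs in the same relative order in both, and the DP table's final entry dp[8][9] is also 6, so no common subsequence is longer.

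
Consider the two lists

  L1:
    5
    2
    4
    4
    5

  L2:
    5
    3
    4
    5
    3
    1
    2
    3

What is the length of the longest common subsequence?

Match 5 (L1 #1, L2 #1), 4 (L1 #4, L2 #3), 5 (L1 #5, L2 #4) — 3 values in the same relative order in both. The LCS DP gives dp[5][8] = 3, so this is optimal.

3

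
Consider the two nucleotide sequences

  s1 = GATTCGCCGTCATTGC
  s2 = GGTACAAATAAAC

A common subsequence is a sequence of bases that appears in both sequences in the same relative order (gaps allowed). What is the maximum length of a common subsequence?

One common subsequence of length 7: G (s1 #6, s2 #1); then G (s1 #9, s2 #2); then T (s1 #10, s2 #3); then C (s1 #11, s2 #5); then A (s1 #12, s2 #8); then T (s1 #13, s2 #9); then C (s1 #16, s2 #13). The LCS DP gives dp[16][13] = 7, so this is optimal.

7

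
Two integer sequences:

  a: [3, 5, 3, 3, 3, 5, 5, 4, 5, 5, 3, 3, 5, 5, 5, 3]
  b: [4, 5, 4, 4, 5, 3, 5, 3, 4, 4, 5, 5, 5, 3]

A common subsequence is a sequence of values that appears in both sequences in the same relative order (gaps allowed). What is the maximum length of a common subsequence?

One common subsequence of length 9: 5 at a[2]=b[2], 4 at a[8]=b[4], 5 at a[9]=b[5], 5 at a[10]=b[7], 3 at a[11]=b[8], 5 at a[13]=b[11], 5 at a[14]=b[12], 5 at a[15]=b[13], 3 at a[16]=b[14]. The LCS DP gives dp[16][14] = 9, so this is optimal.

9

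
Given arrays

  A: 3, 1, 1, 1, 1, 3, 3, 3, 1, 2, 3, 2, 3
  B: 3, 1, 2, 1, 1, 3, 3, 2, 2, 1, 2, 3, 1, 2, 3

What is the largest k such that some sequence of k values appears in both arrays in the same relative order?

Taking 3 (A #1, B #1), 1 (A #2, B #2), 1 (A #4, B #4), 1 (A #5, B #5), 3 (A #6, B #6), 3 (A #7, B #7), 1 (A #9, B #10), 2 (A #10, B #11), 3 (A #11, B #12), 2 (A #12, B #14), 3 (A #13, B #15) gives a common subsequence of length 11. dp[13][15] = 11 confirms this is the maximum.

11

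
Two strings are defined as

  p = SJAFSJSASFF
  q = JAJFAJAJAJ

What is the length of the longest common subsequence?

5

Let dp[i][j] be the LCS length of the first i characters of p and the first j characters of q. dp[i][j] = dp[i-1][j-1]+1 when the i-th and j-th characters match, else max(dp[i-1][j], dp[i][j-1]).
    ·  J  A  J  F  A  J  A  J  A  J
 ·  0  0  0  0  0  0  0  0  0  0  0
 S  0  0  0  0  0  0  0  0  0  0  0
 J  0  1  1  1  1  1  1  1  1  1  1
 A  0  1  2  2  2  2  2  2  2  2  2
 F  0  1  2  2  3  3  3  3  3  3  3
 S  0  1  2  2  3  3  3  3  3  3  3
 J  0  1  2  3  3  3  4  4  4  4  4
 S  0  1  2  3  3  3  4  4  4  4  4
 A  0  1  2  3  3  4  4  5  5  5  5
 S  0  1  2  3  3  4  4  5  5  5  5
 F  0  1  2  3  4  4  4  5  5  5  5
 F  0  1  2  3  4  4  4  5  5  5  5
dp[11][10] = 5. One LCS (by backtracking along matches): JAFJA.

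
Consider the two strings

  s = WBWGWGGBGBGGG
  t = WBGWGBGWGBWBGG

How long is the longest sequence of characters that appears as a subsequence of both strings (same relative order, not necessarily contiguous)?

10

Match W [1,1], then B [2,2], then W [3,4], then G [4,7], then W [5,8], then G [7,9], then B [8,10], then B [10,12], then G [12,13], then G [13,14] — 10 characters in the same relative order in both. dp[13][14] = 10 confirms this is the maximum.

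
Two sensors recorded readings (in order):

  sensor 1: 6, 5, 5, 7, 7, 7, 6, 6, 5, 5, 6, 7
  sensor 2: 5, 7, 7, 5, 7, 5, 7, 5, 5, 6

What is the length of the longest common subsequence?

7

Match 5 (sensor 1 #2, sensor 2 #1), then 5 (sensor 1 #3, sensor 2 #4), then 7 (sensor 1 #4, sensor 2 #5), then 7 (sensor 1 #6, sensor 2 #7), then 5 (sensor 1 #9, sensor 2 #8), then 5 (sensor 1 #10, sensor 2 #9), then 6 (sensor 1 #11, sensor 2 #10) — 7 values in the same relative order in both. The LCS DP gives dp[12][10] = 7, so this is optimal.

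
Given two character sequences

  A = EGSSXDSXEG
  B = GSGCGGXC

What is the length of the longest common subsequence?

Pick G [2,1], S [3,2], X [5,7]; all 3 characters appear in both, in order. Since dp[10][8] = 3, nothing longer is possible.

3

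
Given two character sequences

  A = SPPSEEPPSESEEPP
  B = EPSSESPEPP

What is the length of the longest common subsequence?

Pick P (A #3, B #2) → S (A #4, B #3) → S (A #9, B #4) → E (A #10, B #5) → S (A #11, B #6) → E (A #13, B #8) → P (A #14, B #9) → P (A #15, B #10); all 8 characters appear in both, in order. The LCS DP gives dp[15][10] = 8, so this is optimal.

8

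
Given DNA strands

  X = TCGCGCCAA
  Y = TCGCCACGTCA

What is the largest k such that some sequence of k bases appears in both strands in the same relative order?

Let dp[i][j] be the LCS length of the first i bases of X and the first j bases of Y. dp[i][j] = dp[i-1][j-1]+1 when the i-th and j-th bases match, else max(dp[i-1][j], dp[i][j-1]).
    ·  T  C  G  C  C  A  C  G  T  C  A
 ·  0  0  0  0  0  0  0  0  0  0  0  0
 T  0  1  1  1  1  1  1  1  1  1  1  1
 C  0  1  2  2  2  2  2  2  2  2  2  2
 G  0  1  2  3  3  3  3  3  3  3  3  3
 C  0  1  2  3  4  4  4  4  4  4  4  4
 G  0  1  2  3  4  4  4  4  5  5  5  5
 C  0  1  2  3  4  5  5  5  5  5  6  6
 C  0  1  2  3  4  5  5  6  6  6  6  6
 A  0  1  2  3  4  5  6  6  6  6  6  7
 A  0  1  2  3  4  5  6  6  6  6  6  7
dp[9][11] = 7. One LCS (by backtracking along matches): TCGCGCA.

7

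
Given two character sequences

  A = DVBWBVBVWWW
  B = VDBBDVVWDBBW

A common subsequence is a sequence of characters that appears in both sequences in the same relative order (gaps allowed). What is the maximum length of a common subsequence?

7

Taking D [1,2], then B [3,3], then B [5,4], then V [6,6], then V [8,7], then W [9,8], then W [11,12] gives a common subsequence of length 7. The LCS DP gives dp[11][12] = 7, so this is optimal.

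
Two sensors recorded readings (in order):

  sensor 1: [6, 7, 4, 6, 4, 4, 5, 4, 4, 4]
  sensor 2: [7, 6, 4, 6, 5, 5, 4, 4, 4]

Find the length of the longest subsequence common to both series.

Let dp[i][j] be the LCS length of the first i values of sensor 1 and the first j values of sensor 2. dp[i][j] = dp[i-1][j-1]+1 when the i-th and j-th values match, else max(dp[i-1][j], dp[i][j-1]).
    ·  7  6  4  6  5  5  4  4  4
 ·  0  0  0  0  0  0  0  0  0  0
 6  0  0  1  1  1  1  1  1  1  1
 7  0  1  1  1  1  1  1  1  1  1
 4  0  1  1  2  2  2  2  2  2  2
 6  0  1  2  2  3  3  3  3  3  3
 4  0  1  2  3  3  3  3  4  4  4
 4  0  1  2  3  3  3  3  4  5  5
 5  0  1  2  3  3  4  4  4  5  5
 4  0  1  2  3  3  4  4  5  5  6
 4  0  1  2  3  3  4  4  5  6  6
 4  0  1  2  3  3  4  4  5  6  7
dp[10][9] = 7. One LCS (by backtracking along matches): 6, 4, 6, 5, 4, 4, 4.

7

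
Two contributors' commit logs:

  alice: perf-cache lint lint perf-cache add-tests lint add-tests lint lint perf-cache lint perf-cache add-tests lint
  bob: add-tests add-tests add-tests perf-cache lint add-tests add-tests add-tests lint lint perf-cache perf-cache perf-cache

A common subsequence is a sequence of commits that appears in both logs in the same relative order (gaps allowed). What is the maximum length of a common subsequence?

8

Taking perf-cache [1,4] → lint [2,5] → add-tests [5,7] → add-tests [7,8] → lint [8,9] → lint [9,10] → perf-cache [10,12] → perf-cache [12,13] gives a common subsequence of length 8. dp[14][13] = 8 confirms this is the maximum.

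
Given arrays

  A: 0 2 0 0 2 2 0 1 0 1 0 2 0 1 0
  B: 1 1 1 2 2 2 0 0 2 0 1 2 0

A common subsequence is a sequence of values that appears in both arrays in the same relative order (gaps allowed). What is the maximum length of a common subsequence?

9

Pick 2 [2,4] → 2 [5,5] → 2 [6,6] → 0 [9,7] → 0 [11,8] → 2 [12,9] → 0 [13,10] → 1 [14,11] → 0 [15,13]; all 9 values appear in both, in order, and the DP table's final entry dp[15][13] is also 9, so no common subsequence is longer.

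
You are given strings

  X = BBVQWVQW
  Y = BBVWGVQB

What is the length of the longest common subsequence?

Let dp[i][j] be the LCS length of the first i characters of X and the first j characters of Y. dp[i][j] = dp[i-1][j-1]+1 when the i-th and j-th characters match, else max(dp[i-1][j], dp[i][j-1]).
    ·  B  B  V  W  G  V  Q  B
 ·  0  0  0  0  0  0  0  0  0
 B  0  1  1  1  1  1  1  1  1
 B  0  1  2  2  2  2  2  2  2
 V  0  1  2  3  3  3  3  3  3
 Q  0  1  2  3  3  3  3  4  4
 W  0  1  2  3  4  4  4  4  4
 V  0  1  2  3  4  4  5  5  5
 Q  0  1  2  3  4  4  5  6  6
 W  0  1  2  3  4  4  5  6  6
dp[8][8] = 6. One LCS (by backtracking along matches): BBVWVQ.

6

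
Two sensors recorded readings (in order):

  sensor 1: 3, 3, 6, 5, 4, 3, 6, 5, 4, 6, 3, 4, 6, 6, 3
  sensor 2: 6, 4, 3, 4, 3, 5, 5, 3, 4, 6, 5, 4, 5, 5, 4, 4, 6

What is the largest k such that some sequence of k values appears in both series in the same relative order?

9

Match 3 [1,5], 3 [2,8], 6 [3,10], 5 [4,11], 4 [5,12], 5 [8,14], 4 [9,15], 4 [12,16], 6 [14,17] — 9 values in the same relative order in both. The LCS DP gives dp[15][17] = 9, so this is optimal.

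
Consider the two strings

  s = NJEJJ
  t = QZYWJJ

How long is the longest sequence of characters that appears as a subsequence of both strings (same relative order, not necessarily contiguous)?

Match J [4,5]; then J [5,6] — 2 characters in the same relative order in both, and the DP table's final entry dp[5][6] is also 2, so no common subsequence is longer.

2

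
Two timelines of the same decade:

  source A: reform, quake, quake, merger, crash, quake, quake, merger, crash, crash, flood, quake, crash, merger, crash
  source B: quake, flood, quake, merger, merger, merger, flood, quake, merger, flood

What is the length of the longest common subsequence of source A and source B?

7

Pick quake at source A[2]=source B[1]; then quake at source A[3]=source B[3]; then merger at source A[4]=source B[5]; then merger at source A[8]=source B[6]; then flood at source A[11]=source B[7]; then quake at source A[12]=source B[8]; then merger at source A[14]=source B[9]; all 7 events appear in both, in order. The LCS DP gives dp[15][10] = 7, so this is optimal.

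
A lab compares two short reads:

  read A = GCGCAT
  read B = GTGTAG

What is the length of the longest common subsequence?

3

Let dp[i][j] be the LCS length of the first i bases of read A and the first j bases of read B. dp[i][j] = dp[i-1][j-1]+1 when the i-th and j-th bases match, else max(dp[i-1][j], dp[i][j-1]).
    ·  G  T  G  T  A  G
 ·  0  0  0  0  0  0  0
 G  0  1  1  1  1  1  1
 C  0  1  1  1  1  1  1
 G  0  1  1  2  2  2  2
 C  0  1  1  2  2  2  2
 A  0  1  1  2  2  3  3
 T  0  1  2  2  3  3  3
dp[6][6] = 3. One LCS (by backtracking along matches): GGA.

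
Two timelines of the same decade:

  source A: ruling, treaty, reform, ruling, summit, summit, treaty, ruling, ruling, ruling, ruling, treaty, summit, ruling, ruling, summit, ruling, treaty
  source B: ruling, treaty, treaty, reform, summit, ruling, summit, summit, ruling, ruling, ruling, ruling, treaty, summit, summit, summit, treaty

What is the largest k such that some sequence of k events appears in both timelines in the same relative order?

Pick ruling [1,1], treaty [2,3], reform [3,4], ruling [4,6], summit [5,7], summit [6,8], ruling [8,9], ruling [9,10], ruling [10,11], ruling [11,12], treaty [12,13], summit [13,15], summit [16,16], treaty [18,17]; all 14 events appear in both, in order. dp[18][17] = 14 confirms this is the maximum.

14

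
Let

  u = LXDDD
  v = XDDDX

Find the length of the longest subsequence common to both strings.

Taking X [2,1]; then D [3,2]; then D [4,3]; then D [5,4] gives a common subsequence of length 4. Since dp[5][5] = 4, nothing longer is possible.

4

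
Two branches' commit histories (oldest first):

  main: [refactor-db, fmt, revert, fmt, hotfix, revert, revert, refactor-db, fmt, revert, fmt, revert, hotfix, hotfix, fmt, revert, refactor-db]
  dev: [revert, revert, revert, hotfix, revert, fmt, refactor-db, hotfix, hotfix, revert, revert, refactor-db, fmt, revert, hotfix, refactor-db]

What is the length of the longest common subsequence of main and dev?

10

One common subsequence of length 10: revert at main[3]=dev[5], then fmt at main[4]=dev[6], then hotfix at main[5]=dev[9], then revert at main[6]=dev[10], then revert at main[7]=dev[11], then refactor-db at main[8]=dev[12], then fmt at main[11]=dev[13], then revert at main[12]=dev[14], then hotfix at main[14]=dev[15], then refactor-db at main[17]=dev[16]. dp[17][16] = 10 confirms this is the maximum.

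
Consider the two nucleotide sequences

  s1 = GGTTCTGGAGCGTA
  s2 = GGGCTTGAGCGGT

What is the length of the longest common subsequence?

10

One common subsequence of length 10: G (s1 #1, s2 #2), G (s1 #2, s2 #3), T (s1 #4, s2 #5), T (s1 #6, s2 #6), G (s1 #8, s2 #7), A (s1 #9, s2 #8), G (s1 #10, s2 #9), C (s1 #11, s2 #10), G (s1 #12, s2 #12), T (s1 #13, s2 #13). Since dp[14][13] = 10, nothing longer is possible.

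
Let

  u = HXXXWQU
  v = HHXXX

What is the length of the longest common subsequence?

4

Match H [1,2]; then X [2,3]; then X [3,4]; then X [4,5] — 4 characters in the same relative order in both. dp[7][5] = 4 confirms this is the maximum.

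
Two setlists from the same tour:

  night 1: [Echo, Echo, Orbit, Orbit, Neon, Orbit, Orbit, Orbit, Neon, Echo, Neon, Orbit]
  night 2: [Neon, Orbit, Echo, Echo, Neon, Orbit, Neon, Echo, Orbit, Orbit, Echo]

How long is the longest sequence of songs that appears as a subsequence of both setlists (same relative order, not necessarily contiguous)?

Pick Echo at night 1[1]=night 2[3] → Echo at night 1[2]=night 2[4] → Orbit at night 1[4]=night 2[6] → Neon at night 1[5]=night 2[7] → Orbit at night 1[7]=night 2[9] → Orbit at night 1[8]=night 2[10] → Echo at night 1[10]=night 2[11]; all 7 songs appear in both, in order. dp[12][11] = 7 confirms this is the maximum.

7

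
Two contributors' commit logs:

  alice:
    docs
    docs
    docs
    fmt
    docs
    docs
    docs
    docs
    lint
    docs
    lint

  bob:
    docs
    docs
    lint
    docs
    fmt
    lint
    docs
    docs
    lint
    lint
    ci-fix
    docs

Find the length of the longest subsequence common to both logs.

8

Match docs [1,1], then docs [2,2], then docs [3,4], then fmt [4,5], then docs [5,7], then docs [6,8], then lint [9,10], then docs [10,12] — 8 commits in the same relative order in both. The LCS DP gives dp[11][12] = 8, so this is optimal.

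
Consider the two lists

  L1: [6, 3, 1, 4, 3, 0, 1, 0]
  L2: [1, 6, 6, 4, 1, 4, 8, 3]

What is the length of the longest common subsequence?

Let dp[i][j] be the LCS length of the first i values of L1 and the first j values of L2. dp[i][j] = dp[i-1][j-1]+1 when the i-th and j-th values match, else max(dp[i-1][j], dp[i][j-1]).
    ·  1  6  6  4  1  4  8  3
 ·  0  0  0  0  0  0  0  0  0
 6  0  0  1  1  1  1  1  1  1
 3  0  0  1  1  1  1  1  1  2
 1  0  1  1  1  1  2  2  2  2
 4  0  1  1  1  2  2  3  3  3
 3  0  1  1  1  2  2  3  3  4
 0  0  1  1  1  2  2  3  3  4
 1  0  1  1  1  2  3  3  3  4
 0  0  1  1  1  2  3  3  3  4
dp[8][8] = 4. One LCS (by backtracking along matches): 6, 1, 4, 3.

4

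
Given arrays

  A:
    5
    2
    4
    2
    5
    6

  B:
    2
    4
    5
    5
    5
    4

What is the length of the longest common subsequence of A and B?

3

One common subsequence of length 3: 2 [2,1], then 4 [3,2], then 5 [5,5]. Since dp[6][6] = 3, nothing longer is possible.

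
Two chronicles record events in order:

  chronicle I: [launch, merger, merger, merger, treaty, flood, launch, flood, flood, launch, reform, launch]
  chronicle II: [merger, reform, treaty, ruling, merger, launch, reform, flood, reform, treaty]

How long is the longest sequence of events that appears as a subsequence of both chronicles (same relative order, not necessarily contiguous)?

5

Taking merger at chronicle I[2]=chronicle II[1], merger at chronicle I[4]=chronicle II[5], launch at chronicle I[7]=chronicle II[6], flood at chronicle I[9]=chronicle II[8], reform at chronicle I[11]=chronicle II[9] gives a common subsequence of length 5. dp[12][10] = 5 confirms this is the maximum.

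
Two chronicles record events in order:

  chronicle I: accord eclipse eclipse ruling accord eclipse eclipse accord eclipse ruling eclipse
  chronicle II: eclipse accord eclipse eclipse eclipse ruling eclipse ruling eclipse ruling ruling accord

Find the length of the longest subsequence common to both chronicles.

Taking accord at chronicle I[1]=chronicle II[2], eclipse at chronicle I[2]=chronicle II[4], eclipse at chronicle I[3]=chronicle II[5], ruling at chronicle I[4]=chronicle II[6], eclipse at chronicle I[6]=chronicle II[7], eclipse at chronicle I[7]=chronicle II[9], accord at chronicle I[8]=chronicle II[12] gives a common subsequence of length 7. The LCS DP gives dp[11][12] = 7, so this is optimal.

7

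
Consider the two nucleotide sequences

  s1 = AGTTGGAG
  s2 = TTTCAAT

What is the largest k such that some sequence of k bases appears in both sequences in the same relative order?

Let dp[i][j] be the LCS length of the first i bases of s1 and the first j bases of s2. dp[i][j] = dp[i-1][j-1]+1 when the i-th and j-th bases match, else max(dp[i-1][j], dp[i][j-1]).
    ·  T  T  T  C  A  A  T
 ·  0  0  0  0  0  0  0  0
 A  0  0  0  0  0  1  1  1
 G  0  0  0  0  0  1  1  1
 T  0  1  1  1  1  1  1  2
 T  0  1  2  2  2  2  2  2
 G  0  1  2  2  2  2  2  2
 G  0  1  2  2  2  2  2  2
 A  0  1  2  2  2  3  3  3
 G  0  1  2  2  2  3  3  3
dp[8][7] = 3. One LCS (by backtracking along matches): TTA.

3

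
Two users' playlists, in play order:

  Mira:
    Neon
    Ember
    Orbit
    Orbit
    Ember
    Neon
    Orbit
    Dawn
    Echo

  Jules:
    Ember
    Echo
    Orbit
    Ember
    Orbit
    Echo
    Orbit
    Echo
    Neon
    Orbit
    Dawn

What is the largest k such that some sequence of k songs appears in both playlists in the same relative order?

Taking Ember [2,4] → Orbit [3,5] → Orbit [4,7] → Neon [6,9] → Orbit [7,10] → Dawn [8,11] gives a common subsequence of length 6, and the DP table's final entry dp[9][11] is also 6, so no common subsequence is longer.

6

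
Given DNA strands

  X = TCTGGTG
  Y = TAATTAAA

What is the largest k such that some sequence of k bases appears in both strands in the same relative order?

Taking T [1,1]; then T [3,4]; then T [6,5] gives a common subsequence of length 3. dp[7][8] = 3 confirms this is the maximum.

3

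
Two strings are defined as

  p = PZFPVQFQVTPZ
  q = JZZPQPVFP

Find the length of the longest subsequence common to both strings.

Taking P [1,4], P [4,6], V [5,7], F [7,8], P [11,9] gives a common subsequence of length 5. The LCS DP gives dp[12][9] = 5, so this is optimal.

5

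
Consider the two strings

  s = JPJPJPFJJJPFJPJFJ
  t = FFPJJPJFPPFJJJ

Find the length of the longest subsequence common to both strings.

One common subsequence of length 10: J at s[1]=t[4]; then J at s[3]=t[5]; then P at s[4]=t[6]; then J at s[5]=t[7]; then P at s[6]=t[9]; then P at s[11]=t[10]; then F at s[12]=t[11]; then J at s[13]=t[12]; then J at s[15]=t[13]; then J at s[17]=t[14]. The LCS DP gives dp[17][14] = 10, so this is optimal.

10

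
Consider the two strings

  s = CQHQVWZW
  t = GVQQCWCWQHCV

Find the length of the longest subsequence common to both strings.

4

Taking C at s[1]=t[7] → Q at s[2]=t[9] → H at s[3]=t[10] → V at s[5]=t[12] gives a common subsequence of length 4, and the DP table's final entry dp[8][12] is also 4, so no common subsequence is longer.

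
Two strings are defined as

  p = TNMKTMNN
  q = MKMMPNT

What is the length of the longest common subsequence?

4

Pick M at p[3]=q[1], then K at p[4]=q[2], then M at p[6]=q[4], then N at p[7]=q[6]; all 4 characters appear in both, in order. Since dp[8][7] = 4, nothing longer is possible.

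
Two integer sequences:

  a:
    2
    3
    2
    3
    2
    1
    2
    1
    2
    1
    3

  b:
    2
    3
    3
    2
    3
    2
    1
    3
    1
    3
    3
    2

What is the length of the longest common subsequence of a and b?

8

Match 2 at a[1]=b[1]; then 3 at a[2]=b[3]; then 2 at a[3]=b[4]; then 3 at a[4]=b[5]; then 2 at a[5]=b[6]; then 1 at a[6]=b[7]; then 1 at a[8]=b[9]; then 2 at a[9]=b[12] — 8 values in the same relative order in both. Since dp[11][12] = 8, nothing longer is possible.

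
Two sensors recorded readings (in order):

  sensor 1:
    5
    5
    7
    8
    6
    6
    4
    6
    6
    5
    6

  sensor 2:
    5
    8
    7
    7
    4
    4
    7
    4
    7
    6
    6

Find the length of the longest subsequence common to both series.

5

Match 5 [1,1], then 7 [3,7], then 4 [7,8], then 6 [9,10], then 6 [11,11] — 5 values in the same relative order in both, and the DP table's final entry dp[11][11] is also 5, so no common subsequence is longer.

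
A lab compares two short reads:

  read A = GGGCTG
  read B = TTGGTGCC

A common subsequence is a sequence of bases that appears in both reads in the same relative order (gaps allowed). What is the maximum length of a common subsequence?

Let dp[i][j] be the LCS length of the first i bases of read A and the first j bases of read B. dp[i][j] = dp[i-1][j-1]+1 when the i-th and j-th bases match, else max(dp[i-1][j], dp[i][j-1]).
    ·  T  T  G  G  T  G  C  C
 ·  0  0  0  0  0  0  0  0  0
 G  0  0  0  1  1  1  1  1  1
 G  0  0  0  1  2  2  2  2  2
 G  0  0  0  1  2  2  3  3  3
 C  0  0  0  1  2  2  3  4  4
 T  0  1  1  1  2  3  3  4  4
 G  0  1  1  2  2  3  4  4  4
dp[6][8] = 4. One LCS (by backtracking along matches): GGGC.

4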